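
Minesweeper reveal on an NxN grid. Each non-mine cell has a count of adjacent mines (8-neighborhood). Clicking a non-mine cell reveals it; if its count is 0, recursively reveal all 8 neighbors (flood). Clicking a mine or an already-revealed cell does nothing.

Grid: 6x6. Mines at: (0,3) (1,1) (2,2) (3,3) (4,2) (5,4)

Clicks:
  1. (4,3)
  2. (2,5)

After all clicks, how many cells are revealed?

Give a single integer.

Click 1 (4,3) count=3: revealed 1 new [(4,3)] -> total=1
Click 2 (2,5) count=0: revealed 10 new [(0,4) (0,5) (1,4) (1,5) (2,4) (2,5) (3,4) (3,5) (4,4) (4,5)] -> total=11

Answer: 11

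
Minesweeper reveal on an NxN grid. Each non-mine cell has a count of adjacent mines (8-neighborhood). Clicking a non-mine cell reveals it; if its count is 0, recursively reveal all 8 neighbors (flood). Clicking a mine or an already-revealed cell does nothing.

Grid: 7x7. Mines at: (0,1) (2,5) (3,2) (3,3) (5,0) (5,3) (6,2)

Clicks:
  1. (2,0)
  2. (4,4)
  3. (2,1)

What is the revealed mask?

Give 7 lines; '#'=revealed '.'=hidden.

Click 1 (2,0) count=0: revealed 8 new [(1,0) (1,1) (2,0) (2,1) (3,0) (3,1) (4,0) (4,1)] -> total=8
Click 2 (4,4) count=2: revealed 1 new [(4,4)] -> total=9
Click 3 (2,1) count=1: revealed 0 new [(none)] -> total=9

Answer: .......
##.....
##.....
##.....
##..#..
.......
.......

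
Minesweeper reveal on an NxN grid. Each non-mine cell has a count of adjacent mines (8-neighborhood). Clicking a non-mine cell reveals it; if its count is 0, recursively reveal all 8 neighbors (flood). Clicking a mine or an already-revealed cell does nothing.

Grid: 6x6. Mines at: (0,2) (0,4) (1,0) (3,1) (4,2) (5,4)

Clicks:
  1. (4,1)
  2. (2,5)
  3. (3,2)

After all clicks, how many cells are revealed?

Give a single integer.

Click 1 (4,1) count=2: revealed 1 new [(4,1)] -> total=1
Click 2 (2,5) count=0: revealed 15 new [(1,2) (1,3) (1,4) (1,5) (2,2) (2,3) (2,4) (2,5) (3,2) (3,3) (3,4) (3,5) (4,3) (4,4) (4,5)] -> total=16
Click 3 (3,2) count=2: revealed 0 new [(none)] -> total=16

Answer: 16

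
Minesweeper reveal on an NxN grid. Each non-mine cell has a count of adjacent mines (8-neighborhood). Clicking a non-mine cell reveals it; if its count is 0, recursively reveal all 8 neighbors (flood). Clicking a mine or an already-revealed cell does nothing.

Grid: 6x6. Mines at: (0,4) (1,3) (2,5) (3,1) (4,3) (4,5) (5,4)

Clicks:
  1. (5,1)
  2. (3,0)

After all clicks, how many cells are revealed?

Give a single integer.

Click 1 (5,1) count=0: revealed 6 new [(4,0) (4,1) (4,2) (5,0) (5,1) (5,2)] -> total=6
Click 2 (3,0) count=1: revealed 1 new [(3,0)] -> total=7

Answer: 7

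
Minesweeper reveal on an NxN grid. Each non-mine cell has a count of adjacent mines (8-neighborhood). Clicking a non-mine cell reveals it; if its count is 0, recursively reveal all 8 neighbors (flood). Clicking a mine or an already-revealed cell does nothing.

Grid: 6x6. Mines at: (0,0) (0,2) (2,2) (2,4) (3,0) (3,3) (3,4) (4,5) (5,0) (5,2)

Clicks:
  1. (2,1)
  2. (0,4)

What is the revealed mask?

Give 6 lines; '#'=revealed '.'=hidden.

Click 1 (2,1) count=2: revealed 1 new [(2,1)] -> total=1
Click 2 (0,4) count=0: revealed 6 new [(0,3) (0,4) (0,5) (1,3) (1,4) (1,5)] -> total=7

Answer: ...###
...###
.#....
......
......
......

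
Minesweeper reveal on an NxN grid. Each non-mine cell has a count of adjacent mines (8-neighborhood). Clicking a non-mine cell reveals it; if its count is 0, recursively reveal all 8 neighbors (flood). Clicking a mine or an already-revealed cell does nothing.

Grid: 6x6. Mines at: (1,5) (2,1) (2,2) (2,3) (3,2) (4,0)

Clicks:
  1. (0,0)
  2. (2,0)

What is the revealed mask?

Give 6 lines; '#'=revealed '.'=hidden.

Answer: #####.
#####.
#.....
......
......
......

Derivation:
Click 1 (0,0) count=0: revealed 10 new [(0,0) (0,1) (0,2) (0,3) (0,4) (1,0) (1,1) (1,2) (1,3) (1,4)] -> total=10
Click 2 (2,0) count=1: revealed 1 new [(2,0)] -> total=11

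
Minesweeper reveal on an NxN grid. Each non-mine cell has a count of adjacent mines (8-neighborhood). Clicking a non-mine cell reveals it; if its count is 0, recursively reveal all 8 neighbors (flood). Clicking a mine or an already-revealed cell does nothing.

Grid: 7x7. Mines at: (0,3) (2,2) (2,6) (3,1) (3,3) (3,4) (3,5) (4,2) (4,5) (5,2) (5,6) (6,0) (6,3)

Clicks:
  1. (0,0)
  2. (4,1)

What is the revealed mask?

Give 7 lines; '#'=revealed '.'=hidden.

Answer: ###....
###....
##.....
.......
.#.....
.......
.......

Derivation:
Click 1 (0,0) count=0: revealed 8 new [(0,0) (0,1) (0,2) (1,0) (1,1) (1,2) (2,0) (2,1)] -> total=8
Click 2 (4,1) count=3: revealed 1 new [(4,1)] -> total=9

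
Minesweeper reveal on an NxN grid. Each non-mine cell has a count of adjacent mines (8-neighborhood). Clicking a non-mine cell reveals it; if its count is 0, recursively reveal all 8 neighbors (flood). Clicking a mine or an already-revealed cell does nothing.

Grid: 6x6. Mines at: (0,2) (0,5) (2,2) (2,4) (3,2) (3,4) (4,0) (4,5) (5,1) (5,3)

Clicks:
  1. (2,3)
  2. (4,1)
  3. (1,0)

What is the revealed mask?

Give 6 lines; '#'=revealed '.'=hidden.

Click 1 (2,3) count=4: revealed 1 new [(2,3)] -> total=1
Click 2 (4,1) count=3: revealed 1 new [(4,1)] -> total=2
Click 3 (1,0) count=0: revealed 8 new [(0,0) (0,1) (1,0) (1,1) (2,0) (2,1) (3,0) (3,1)] -> total=10

Answer: ##....
##....
##.#..
##....
.#....
......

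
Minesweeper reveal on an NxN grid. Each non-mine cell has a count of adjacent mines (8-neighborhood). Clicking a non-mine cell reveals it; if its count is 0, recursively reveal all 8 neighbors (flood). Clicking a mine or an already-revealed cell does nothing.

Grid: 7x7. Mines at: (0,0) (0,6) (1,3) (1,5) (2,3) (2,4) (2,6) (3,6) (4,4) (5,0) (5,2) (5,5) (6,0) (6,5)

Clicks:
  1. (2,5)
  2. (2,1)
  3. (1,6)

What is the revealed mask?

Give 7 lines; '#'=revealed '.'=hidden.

Click 1 (2,5) count=4: revealed 1 new [(2,5)] -> total=1
Click 2 (2,1) count=0: revealed 12 new [(1,0) (1,1) (1,2) (2,0) (2,1) (2,2) (3,0) (3,1) (3,2) (4,0) (4,1) (4,2)] -> total=13
Click 3 (1,6) count=3: revealed 1 new [(1,6)] -> total=14

Answer: .......
###...#
###..#.
###....
###....
.......
.......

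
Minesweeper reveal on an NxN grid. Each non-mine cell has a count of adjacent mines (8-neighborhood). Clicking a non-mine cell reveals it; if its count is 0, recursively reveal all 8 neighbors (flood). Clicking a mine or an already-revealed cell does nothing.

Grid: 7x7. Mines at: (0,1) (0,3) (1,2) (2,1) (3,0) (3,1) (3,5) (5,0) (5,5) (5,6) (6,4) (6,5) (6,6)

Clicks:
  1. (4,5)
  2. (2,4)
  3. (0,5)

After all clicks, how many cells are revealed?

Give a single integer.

Click 1 (4,5) count=3: revealed 1 new [(4,5)] -> total=1
Click 2 (2,4) count=1: revealed 1 new [(2,4)] -> total=2
Click 3 (0,5) count=0: revealed 8 new [(0,4) (0,5) (0,6) (1,4) (1,5) (1,6) (2,5) (2,6)] -> total=10

Answer: 10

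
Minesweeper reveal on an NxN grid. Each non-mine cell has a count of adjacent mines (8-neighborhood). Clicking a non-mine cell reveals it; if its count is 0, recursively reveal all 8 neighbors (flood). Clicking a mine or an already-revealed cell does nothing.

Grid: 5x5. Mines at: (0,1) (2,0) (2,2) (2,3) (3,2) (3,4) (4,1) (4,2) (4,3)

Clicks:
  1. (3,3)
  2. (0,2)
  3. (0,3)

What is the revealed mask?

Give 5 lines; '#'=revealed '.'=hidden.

Answer: ..###
..###
.....
...#.
.....

Derivation:
Click 1 (3,3) count=6: revealed 1 new [(3,3)] -> total=1
Click 2 (0,2) count=1: revealed 1 new [(0,2)] -> total=2
Click 3 (0,3) count=0: revealed 5 new [(0,3) (0,4) (1,2) (1,3) (1,4)] -> total=7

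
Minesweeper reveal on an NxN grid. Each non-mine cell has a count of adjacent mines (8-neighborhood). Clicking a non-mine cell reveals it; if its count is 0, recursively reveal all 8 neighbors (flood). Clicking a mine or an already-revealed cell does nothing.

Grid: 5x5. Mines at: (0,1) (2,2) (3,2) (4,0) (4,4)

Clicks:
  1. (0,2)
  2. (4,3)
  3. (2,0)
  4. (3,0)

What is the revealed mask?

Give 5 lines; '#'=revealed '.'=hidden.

Answer: ..#..
##...
##...
##...
...#.

Derivation:
Click 1 (0,2) count=1: revealed 1 new [(0,2)] -> total=1
Click 2 (4,3) count=2: revealed 1 new [(4,3)] -> total=2
Click 3 (2,0) count=0: revealed 6 new [(1,0) (1,1) (2,0) (2,1) (3,0) (3,1)] -> total=8
Click 4 (3,0) count=1: revealed 0 new [(none)] -> total=8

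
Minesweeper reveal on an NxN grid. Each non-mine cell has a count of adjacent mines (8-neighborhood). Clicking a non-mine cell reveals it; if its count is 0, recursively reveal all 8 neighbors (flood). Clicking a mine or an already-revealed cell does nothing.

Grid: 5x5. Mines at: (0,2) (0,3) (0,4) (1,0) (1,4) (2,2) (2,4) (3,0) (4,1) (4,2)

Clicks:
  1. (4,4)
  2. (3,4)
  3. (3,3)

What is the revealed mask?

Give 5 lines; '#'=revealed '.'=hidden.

Answer: .....
.....
.....
...##
...##

Derivation:
Click 1 (4,4) count=0: revealed 4 new [(3,3) (3,4) (4,3) (4,4)] -> total=4
Click 2 (3,4) count=1: revealed 0 new [(none)] -> total=4
Click 3 (3,3) count=3: revealed 0 new [(none)] -> total=4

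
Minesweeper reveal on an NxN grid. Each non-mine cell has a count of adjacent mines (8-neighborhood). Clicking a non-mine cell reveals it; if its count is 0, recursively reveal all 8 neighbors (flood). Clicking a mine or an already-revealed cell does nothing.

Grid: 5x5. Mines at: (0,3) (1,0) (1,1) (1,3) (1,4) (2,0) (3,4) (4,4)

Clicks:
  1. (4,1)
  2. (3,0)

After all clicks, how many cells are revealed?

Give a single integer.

Click 1 (4,1) count=0: revealed 11 new [(2,1) (2,2) (2,3) (3,0) (3,1) (3,2) (3,3) (4,0) (4,1) (4,2) (4,3)] -> total=11
Click 2 (3,0) count=1: revealed 0 new [(none)] -> total=11

Answer: 11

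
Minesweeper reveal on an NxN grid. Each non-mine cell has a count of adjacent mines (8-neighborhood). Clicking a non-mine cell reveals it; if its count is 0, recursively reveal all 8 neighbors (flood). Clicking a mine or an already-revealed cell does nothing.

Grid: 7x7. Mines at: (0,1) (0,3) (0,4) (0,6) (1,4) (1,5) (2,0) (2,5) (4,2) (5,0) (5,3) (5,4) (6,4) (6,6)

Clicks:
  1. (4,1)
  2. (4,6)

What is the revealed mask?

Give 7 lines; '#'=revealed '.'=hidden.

Click 1 (4,1) count=2: revealed 1 new [(4,1)] -> total=1
Click 2 (4,6) count=0: revealed 6 new [(3,5) (3,6) (4,5) (4,6) (5,5) (5,6)] -> total=7

Answer: .......
.......
.......
.....##
.#...##
.....##
.......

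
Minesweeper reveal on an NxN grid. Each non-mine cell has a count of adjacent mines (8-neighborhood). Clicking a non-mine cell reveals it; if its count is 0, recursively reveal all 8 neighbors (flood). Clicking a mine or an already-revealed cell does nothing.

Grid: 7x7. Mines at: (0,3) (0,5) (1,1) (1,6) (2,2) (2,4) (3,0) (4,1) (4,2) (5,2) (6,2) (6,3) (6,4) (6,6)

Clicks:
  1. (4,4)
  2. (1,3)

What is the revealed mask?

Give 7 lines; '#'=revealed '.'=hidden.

Click 1 (4,4) count=0: revealed 14 new [(2,5) (2,6) (3,3) (3,4) (3,5) (3,6) (4,3) (4,4) (4,5) (4,6) (5,3) (5,4) (5,5) (5,6)] -> total=14
Click 2 (1,3) count=3: revealed 1 new [(1,3)] -> total=15

Answer: .......
...#...
.....##
...####
...####
...####
.......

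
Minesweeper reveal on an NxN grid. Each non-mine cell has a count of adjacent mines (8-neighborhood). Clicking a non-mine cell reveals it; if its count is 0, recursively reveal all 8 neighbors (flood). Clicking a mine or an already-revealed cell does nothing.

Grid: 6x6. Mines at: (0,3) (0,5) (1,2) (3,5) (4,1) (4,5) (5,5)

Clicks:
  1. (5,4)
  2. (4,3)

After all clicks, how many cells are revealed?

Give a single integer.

Answer: 12

Derivation:
Click 1 (5,4) count=2: revealed 1 new [(5,4)] -> total=1
Click 2 (4,3) count=0: revealed 11 new [(2,2) (2,3) (2,4) (3,2) (3,3) (3,4) (4,2) (4,3) (4,4) (5,2) (5,3)] -> total=12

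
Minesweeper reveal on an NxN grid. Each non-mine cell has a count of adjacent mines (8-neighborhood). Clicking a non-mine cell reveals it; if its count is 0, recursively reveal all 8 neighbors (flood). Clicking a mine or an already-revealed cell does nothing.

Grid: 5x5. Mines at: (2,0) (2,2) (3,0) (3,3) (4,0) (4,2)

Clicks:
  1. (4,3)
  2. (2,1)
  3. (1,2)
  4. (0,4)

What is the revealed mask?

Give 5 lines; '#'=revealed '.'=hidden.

Click 1 (4,3) count=2: revealed 1 new [(4,3)] -> total=1
Click 2 (2,1) count=3: revealed 1 new [(2,1)] -> total=2
Click 3 (1,2) count=1: revealed 1 new [(1,2)] -> total=3
Click 4 (0,4) count=0: revealed 11 new [(0,0) (0,1) (0,2) (0,3) (0,4) (1,0) (1,1) (1,3) (1,4) (2,3) (2,4)] -> total=14

Answer: #####
#####
.#.##
.....
...#.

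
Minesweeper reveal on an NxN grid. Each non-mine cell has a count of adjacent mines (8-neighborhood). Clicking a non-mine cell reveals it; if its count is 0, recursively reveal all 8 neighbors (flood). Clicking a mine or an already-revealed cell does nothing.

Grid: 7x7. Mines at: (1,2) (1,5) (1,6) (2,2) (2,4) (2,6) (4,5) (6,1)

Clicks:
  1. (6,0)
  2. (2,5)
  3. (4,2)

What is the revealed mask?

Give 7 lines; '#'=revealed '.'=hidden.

Answer: ##.....
##.....
##...#.
#####..
#####..
#######
#.#####

Derivation:
Click 1 (6,0) count=1: revealed 1 new [(6,0)] -> total=1
Click 2 (2,5) count=4: revealed 1 new [(2,5)] -> total=2
Click 3 (4,2) count=0: revealed 28 new [(0,0) (0,1) (1,0) (1,1) (2,0) (2,1) (3,0) (3,1) (3,2) (3,3) (3,4) (4,0) (4,1) (4,2) (4,3) (4,4) (5,0) (5,1) (5,2) (5,3) (5,4) (5,5) (5,6) (6,2) (6,3) (6,4) (6,5) (6,6)] -> total=30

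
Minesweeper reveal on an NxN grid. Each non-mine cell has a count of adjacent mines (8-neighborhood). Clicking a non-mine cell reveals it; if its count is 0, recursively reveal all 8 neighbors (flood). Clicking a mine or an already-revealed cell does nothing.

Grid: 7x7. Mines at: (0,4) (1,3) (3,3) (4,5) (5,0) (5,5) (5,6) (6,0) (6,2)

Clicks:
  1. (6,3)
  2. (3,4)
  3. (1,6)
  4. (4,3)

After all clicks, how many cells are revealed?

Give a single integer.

Click 1 (6,3) count=1: revealed 1 new [(6,3)] -> total=1
Click 2 (3,4) count=2: revealed 1 new [(3,4)] -> total=2
Click 3 (1,6) count=0: revealed 10 new [(0,5) (0,6) (1,4) (1,5) (1,6) (2,4) (2,5) (2,6) (3,5) (3,6)] -> total=12
Click 4 (4,3) count=1: revealed 1 new [(4,3)] -> total=13

Answer: 13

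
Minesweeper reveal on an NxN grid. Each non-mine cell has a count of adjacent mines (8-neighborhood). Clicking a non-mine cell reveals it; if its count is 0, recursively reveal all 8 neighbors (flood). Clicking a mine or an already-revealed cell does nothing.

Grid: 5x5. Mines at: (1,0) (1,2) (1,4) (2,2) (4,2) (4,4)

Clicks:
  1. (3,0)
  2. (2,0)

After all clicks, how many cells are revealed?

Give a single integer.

Answer: 6

Derivation:
Click 1 (3,0) count=0: revealed 6 new [(2,0) (2,1) (3,0) (3,1) (4,0) (4,1)] -> total=6
Click 2 (2,0) count=1: revealed 0 new [(none)] -> total=6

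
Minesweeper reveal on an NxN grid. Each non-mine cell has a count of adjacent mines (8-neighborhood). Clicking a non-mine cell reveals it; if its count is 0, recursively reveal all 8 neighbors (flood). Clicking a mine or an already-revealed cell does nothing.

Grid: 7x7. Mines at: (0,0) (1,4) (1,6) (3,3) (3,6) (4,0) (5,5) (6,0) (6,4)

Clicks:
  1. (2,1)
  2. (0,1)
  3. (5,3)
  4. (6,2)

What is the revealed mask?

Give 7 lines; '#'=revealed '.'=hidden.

Answer: .###...
####...
####...
###....
.###...
.###...
.###...

Derivation:
Click 1 (2,1) count=0: revealed 14 new [(0,1) (0,2) (0,3) (1,0) (1,1) (1,2) (1,3) (2,0) (2,1) (2,2) (2,3) (3,0) (3,1) (3,2)] -> total=14
Click 2 (0,1) count=1: revealed 0 new [(none)] -> total=14
Click 3 (5,3) count=1: revealed 1 new [(5,3)] -> total=15
Click 4 (6,2) count=0: revealed 8 new [(4,1) (4,2) (4,3) (5,1) (5,2) (6,1) (6,2) (6,3)] -> total=23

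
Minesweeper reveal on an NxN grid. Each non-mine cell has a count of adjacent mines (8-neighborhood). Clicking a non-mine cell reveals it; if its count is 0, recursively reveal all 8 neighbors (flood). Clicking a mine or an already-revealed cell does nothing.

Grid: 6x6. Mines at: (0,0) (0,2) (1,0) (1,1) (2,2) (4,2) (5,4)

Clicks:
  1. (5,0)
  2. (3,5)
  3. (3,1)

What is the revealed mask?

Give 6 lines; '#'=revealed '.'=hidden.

Answer: ...###
...###
##.###
##.###
##.###
##....

Derivation:
Click 1 (5,0) count=0: revealed 8 new [(2,0) (2,1) (3,0) (3,1) (4,0) (4,1) (5,0) (5,1)] -> total=8
Click 2 (3,5) count=0: revealed 15 new [(0,3) (0,4) (0,5) (1,3) (1,4) (1,5) (2,3) (2,4) (2,5) (3,3) (3,4) (3,5) (4,3) (4,4) (4,5)] -> total=23
Click 3 (3,1) count=2: revealed 0 new [(none)] -> total=23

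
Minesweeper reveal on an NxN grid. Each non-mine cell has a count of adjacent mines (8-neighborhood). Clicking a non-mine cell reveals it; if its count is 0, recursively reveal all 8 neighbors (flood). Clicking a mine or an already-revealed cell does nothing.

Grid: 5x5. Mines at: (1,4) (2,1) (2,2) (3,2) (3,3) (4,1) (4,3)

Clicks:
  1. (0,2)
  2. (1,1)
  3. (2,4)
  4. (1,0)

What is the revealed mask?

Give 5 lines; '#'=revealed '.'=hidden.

Answer: ####.
####.
....#
.....
.....

Derivation:
Click 1 (0,2) count=0: revealed 8 new [(0,0) (0,1) (0,2) (0,3) (1,0) (1,1) (1,2) (1,3)] -> total=8
Click 2 (1,1) count=2: revealed 0 new [(none)] -> total=8
Click 3 (2,4) count=2: revealed 1 new [(2,4)] -> total=9
Click 4 (1,0) count=1: revealed 0 new [(none)] -> total=9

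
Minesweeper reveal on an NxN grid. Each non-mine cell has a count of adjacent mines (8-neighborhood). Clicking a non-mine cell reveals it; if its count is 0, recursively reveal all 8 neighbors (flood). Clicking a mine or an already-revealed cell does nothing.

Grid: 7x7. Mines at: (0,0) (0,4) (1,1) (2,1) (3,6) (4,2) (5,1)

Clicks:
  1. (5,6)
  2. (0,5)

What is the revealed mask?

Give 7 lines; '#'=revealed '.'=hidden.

Answer: .....#.
..####.
..####.
..####.
...####
..#####
..#####

Derivation:
Click 1 (5,6) count=0: revealed 26 new [(1,2) (1,3) (1,4) (1,5) (2,2) (2,3) (2,4) (2,5) (3,2) (3,3) (3,4) (3,5) (4,3) (4,4) (4,5) (4,6) (5,2) (5,3) (5,4) (5,5) (5,6) (6,2) (6,3) (6,4) (6,5) (6,6)] -> total=26
Click 2 (0,5) count=1: revealed 1 new [(0,5)] -> total=27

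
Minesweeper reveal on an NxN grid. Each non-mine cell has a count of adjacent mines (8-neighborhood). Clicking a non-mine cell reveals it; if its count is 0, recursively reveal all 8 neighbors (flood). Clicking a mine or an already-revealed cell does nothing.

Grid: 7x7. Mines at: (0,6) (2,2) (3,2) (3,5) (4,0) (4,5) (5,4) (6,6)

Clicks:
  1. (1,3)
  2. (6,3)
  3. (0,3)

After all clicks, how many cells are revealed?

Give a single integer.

Answer: 20

Derivation:
Click 1 (1,3) count=1: revealed 1 new [(1,3)] -> total=1
Click 2 (6,3) count=1: revealed 1 new [(6,3)] -> total=2
Click 3 (0,3) count=0: revealed 18 new [(0,0) (0,1) (0,2) (0,3) (0,4) (0,5) (1,0) (1,1) (1,2) (1,4) (1,5) (2,0) (2,1) (2,3) (2,4) (2,5) (3,0) (3,1)] -> total=20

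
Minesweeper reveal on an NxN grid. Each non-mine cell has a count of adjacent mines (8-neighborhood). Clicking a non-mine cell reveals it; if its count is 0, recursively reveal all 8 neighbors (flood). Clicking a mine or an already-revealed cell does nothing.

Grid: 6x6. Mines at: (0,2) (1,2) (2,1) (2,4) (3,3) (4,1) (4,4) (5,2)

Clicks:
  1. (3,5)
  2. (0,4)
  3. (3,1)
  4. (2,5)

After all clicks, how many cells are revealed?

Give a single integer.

Click 1 (3,5) count=2: revealed 1 new [(3,5)] -> total=1
Click 2 (0,4) count=0: revealed 6 new [(0,3) (0,4) (0,5) (1,3) (1,4) (1,5)] -> total=7
Click 3 (3,1) count=2: revealed 1 new [(3,1)] -> total=8
Click 4 (2,5) count=1: revealed 1 new [(2,5)] -> total=9

Answer: 9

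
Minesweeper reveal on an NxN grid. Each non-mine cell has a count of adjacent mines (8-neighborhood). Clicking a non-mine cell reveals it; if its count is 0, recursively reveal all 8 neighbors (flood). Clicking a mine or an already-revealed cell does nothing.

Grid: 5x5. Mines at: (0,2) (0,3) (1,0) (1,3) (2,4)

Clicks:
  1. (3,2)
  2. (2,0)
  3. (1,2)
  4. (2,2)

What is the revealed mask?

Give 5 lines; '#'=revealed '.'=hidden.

Click 1 (3,2) count=0: revealed 14 new [(2,0) (2,1) (2,2) (2,3) (3,0) (3,1) (3,2) (3,3) (3,4) (4,0) (4,1) (4,2) (4,3) (4,4)] -> total=14
Click 2 (2,0) count=1: revealed 0 new [(none)] -> total=14
Click 3 (1,2) count=3: revealed 1 new [(1,2)] -> total=15
Click 4 (2,2) count=1: revealed 0 new [(none)] -> total=15

Answer: .....
..#..
####.
#####
#####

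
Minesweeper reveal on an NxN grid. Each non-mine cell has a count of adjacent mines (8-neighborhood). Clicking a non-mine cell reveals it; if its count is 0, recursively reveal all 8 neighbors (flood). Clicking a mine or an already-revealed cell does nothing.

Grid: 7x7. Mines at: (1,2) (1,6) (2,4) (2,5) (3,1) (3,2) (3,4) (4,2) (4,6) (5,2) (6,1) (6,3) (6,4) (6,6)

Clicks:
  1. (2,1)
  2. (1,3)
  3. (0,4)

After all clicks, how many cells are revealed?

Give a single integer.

Click 1 (2,1) count=3: revealed 1 new [(2,1)] -> total=1
Click 2 (1,3) count=2: revealed 1 new [(1,3)] -> total=2
Click 3 (0,4) count=0: revealed 5 new [(0,3) (0,4) (0,5) (1,4) (1,5)] -> total=7

Answer: 7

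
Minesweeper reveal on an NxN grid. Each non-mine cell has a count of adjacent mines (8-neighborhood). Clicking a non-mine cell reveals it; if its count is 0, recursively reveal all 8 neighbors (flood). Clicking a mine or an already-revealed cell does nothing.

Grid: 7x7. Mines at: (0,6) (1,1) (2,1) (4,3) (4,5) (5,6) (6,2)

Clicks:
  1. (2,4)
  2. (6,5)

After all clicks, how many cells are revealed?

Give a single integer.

Click 1 (2,4) count=0: revealed 19 new [(0,2) (0,3) (0,4) (0,5) (1,2) (1,3) (1,4) (1,5) (1,6) (2,2) (2,3) (2,4) (2,5) (2,6) (3,2) (3,3) (3,4) (3,5) (3,6)] -> total=19
Click 2 (6,5) count=1: revealed 1 new [(6,5)] -> total=20

Answer: 20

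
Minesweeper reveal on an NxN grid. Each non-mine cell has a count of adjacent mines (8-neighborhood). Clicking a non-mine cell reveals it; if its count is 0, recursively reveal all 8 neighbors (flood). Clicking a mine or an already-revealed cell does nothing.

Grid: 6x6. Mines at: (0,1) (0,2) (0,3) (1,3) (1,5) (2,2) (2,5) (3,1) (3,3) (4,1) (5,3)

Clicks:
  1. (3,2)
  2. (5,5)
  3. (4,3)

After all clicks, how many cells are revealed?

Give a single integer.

Answer: 8

Derivation:
Click 1 (3,2) count=4: revealed 1 new [(3,2)] -> total=1
Click 2 (5,5) count=0: revealed 6 new [(3,4) (3,5) (4,4) (4,5) (5,4) (5,5)] -> total=7
Click 3 (4,3) count=2: revealed 1 new [(4,3)] -> total=8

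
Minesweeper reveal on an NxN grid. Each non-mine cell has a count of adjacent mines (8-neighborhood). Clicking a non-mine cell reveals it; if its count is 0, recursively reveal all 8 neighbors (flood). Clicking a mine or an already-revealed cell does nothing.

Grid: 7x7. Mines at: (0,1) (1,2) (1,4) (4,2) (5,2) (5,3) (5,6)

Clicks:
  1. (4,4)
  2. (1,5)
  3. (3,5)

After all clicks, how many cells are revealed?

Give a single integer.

Click 1 (4,4) count=1: revealed 1 new [(4,4)] -> total=1
Click 2 (1,5) count=1: revealed 1 new [(1,5)] -> total=2
Click 3 (3,5) count=0: revealed 14 new [(0,5) (0,6) (1,6) (2,3) (2,4) (2,5) (2,6) (3,3) (3,4) (3,5) (3,6) (4,3) (4,5) (4,6)] -> total=16

Answer: 16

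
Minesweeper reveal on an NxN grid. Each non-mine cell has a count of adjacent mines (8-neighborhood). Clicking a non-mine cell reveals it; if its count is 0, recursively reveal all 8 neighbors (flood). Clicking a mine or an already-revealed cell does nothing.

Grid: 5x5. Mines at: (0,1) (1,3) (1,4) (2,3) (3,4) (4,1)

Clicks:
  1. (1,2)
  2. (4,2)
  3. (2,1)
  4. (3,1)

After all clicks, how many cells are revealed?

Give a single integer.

Click 1 (1,2) count=3: revealed 1 new [(1,2)] -> total=1
Click 2 (4,2) count=1: revealed 1 new [(4,2)] -> total=2
Click 3 (2,1) count=0: revealed 8 new [(1,0) (1,1) (2,0) (2,1) (2,2) (3,0) (3,1) (3,2)] -> total=10
Click 4 (3,1) count=1: revealed 0 new [(none)] -> total=10

Answer: 10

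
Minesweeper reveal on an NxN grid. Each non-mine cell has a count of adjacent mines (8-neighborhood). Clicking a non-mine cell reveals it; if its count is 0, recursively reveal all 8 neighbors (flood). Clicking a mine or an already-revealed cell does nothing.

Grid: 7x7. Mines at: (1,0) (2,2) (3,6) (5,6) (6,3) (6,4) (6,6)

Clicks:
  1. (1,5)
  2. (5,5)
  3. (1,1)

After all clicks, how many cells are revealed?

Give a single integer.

Answer: 39

Derivation:
Click 1 (1,5) count=0: revealed 39 new [(0,1) (0,2) (0,3) (0,4) (0,5) (0,6) (1,1) (1,2) (1,3) (1,4) (1,5) (1,6) (2,0) (2,1) (2,3) (2,4) (2,5) (2,6) (3,0) (3,1) (3,2) (3,3) (3,4) (3,5) (4,0) (4,1) (4,2) (4,3) (4,4) (4,5) (5,0) (5,1) (5,2) (5,3) (5,4) (5,5) (6,0) (6,1) (6,2)] -> total=39
Click 2 (5,5) count=3: revealed 0 new [(none)] -> total=39
Click 3 (1,1) count=2: revealed 0 new [(none)] -> total=39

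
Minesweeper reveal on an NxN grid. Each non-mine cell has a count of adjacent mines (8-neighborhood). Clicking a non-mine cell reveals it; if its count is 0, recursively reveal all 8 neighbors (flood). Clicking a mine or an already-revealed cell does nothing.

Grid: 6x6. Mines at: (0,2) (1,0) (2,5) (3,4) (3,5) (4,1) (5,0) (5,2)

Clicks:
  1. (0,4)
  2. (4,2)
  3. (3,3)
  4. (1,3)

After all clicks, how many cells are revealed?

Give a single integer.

Click 1 (0,4) count=0: revealed 6 new [(0,3) (0,4) (0,5) (1,3) (1,4) (1,5)] -> total=6
Click 2 (4,2) count=2: revealed 1 new [(4,2)] -> total=7
Click 3 (3,3) count=1: revealed 1 new [(3,3)] -> total=8
Click 4 (1,3) count=1: revealed 0 new [(none)] -> total=8

Answer: 8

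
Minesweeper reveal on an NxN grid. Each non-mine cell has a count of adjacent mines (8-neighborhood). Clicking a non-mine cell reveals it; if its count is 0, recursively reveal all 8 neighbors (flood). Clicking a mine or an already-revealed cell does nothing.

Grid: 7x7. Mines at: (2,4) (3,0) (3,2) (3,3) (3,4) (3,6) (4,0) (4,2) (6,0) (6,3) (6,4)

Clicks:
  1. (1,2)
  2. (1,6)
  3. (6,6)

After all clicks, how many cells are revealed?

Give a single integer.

Click 1 (1,2) count=0: revealed 20 new [(0,0) (0,1) (0,2) (0,3) (0,4) (0,5) (0,6) (1,0) (1,1) (1,2) (1,3) (1,4) (1,5) (1,6) (2,0) (2,1) (2,2) (2,3) (2,5) (2,6)] -> total=20
Click 2 (1,6) count=0: revealed 0 new [(none)] -> total=20
Click 3 (6,6) count=0: revealed 6 new [(4,5) (4,6) (5,5) (5,6) (6,5) (6,6)] -> total=26

Answer: 26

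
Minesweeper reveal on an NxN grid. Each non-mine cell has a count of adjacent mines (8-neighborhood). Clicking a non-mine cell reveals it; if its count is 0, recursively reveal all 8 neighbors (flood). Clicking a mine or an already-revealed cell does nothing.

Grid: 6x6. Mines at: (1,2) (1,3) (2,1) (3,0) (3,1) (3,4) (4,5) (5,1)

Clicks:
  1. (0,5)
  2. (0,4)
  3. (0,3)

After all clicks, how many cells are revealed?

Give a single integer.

Answer: 7

Derivation:
Click 1 (0,5) count=0: revealed 6 new [(0,4) (0,5) (1,4) (1,5) (2,4) (2,5)] -> total=6
Click 2 (0,4) count=1: revealed 0 new [(none)] -> total=6
Click 3 (0,3) count=2: revealed 1 new [(0,3)] -> total=7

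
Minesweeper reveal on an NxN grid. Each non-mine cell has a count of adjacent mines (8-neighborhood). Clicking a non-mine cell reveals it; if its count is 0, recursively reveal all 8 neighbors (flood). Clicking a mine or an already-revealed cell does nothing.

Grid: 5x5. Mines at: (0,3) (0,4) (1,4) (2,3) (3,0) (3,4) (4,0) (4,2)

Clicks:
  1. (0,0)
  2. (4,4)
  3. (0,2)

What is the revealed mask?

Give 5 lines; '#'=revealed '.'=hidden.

Answer: ###..
###..
###..
.....
....#

Derivation:
Click 1 (0,0) count=0: revealed 9 new [(0,0) (0,1) (0,2) (1,0) (1,1) (1,2) (2,0) (2,1) (2,2)] -> total=9
Click 2 (4,4) count=1: revealed 1 new [(4,4)] -> total=10
Click 3 (0,2) count=1: revealed 0 new [(none)] -> total=10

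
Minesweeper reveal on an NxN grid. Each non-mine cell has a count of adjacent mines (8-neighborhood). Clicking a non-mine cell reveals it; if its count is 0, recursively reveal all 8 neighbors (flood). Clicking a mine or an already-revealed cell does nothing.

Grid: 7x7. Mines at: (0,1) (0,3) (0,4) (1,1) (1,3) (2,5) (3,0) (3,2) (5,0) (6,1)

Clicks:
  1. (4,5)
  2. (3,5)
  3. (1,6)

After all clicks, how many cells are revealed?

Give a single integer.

Click 1 (4,5) count=0: revealed 19 new [(3,3) (3,4) (3,5) (3,6) (4,2) (4,3) (4,4) (4,5) (4,6) (5,2) (5,3) (5,4) (5,5) (5,6) (6,2) (6,3) (6,4) (6,5) (6,6)] -> total=19
Click 2 (3,5) count=1: revealed 0 new [(none)] -> total=19
Click 3 (1,6) count=1: revealed 1 new [(1,6)] -> total=20

Answer: 20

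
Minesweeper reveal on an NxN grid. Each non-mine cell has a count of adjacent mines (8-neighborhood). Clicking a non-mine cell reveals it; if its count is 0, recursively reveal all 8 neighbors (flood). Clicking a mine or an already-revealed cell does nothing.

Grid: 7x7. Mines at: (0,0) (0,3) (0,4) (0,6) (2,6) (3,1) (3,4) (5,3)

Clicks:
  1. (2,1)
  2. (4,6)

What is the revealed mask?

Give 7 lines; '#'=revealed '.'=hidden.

Click 1 (2,1) count=1: revealed 1 new [(2,1)] -> total=1
Click 2 (4,6) count=0: revealed 11 new [(3,5) (3,6) (4,4) (4,5) (4,6) (5,4) (5,5) (5,6) (6,4) (6,5) (6,6)] -> total=12

Answer: .......
.......
.#.....
.....##
....###
....###
....###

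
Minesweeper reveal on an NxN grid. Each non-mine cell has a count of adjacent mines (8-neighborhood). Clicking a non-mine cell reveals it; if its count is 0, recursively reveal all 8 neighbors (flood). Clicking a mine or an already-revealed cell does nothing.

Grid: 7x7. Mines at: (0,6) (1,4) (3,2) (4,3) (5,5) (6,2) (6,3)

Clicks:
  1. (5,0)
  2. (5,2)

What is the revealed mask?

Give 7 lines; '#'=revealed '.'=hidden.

Answer: ####...
####...
####...
##.....
##.....
###....
##.....

Derivation:
Click 1 (5,0) count=0: revealed 20 new [(0,0) (0,1) (0,2) (0,3) (1,0) (1,1) (1,2) (1,3) (2,0) (2,1) (2,2) (2,3) (3,0) (3,1) (4,0) (4,1) (5,0) (5,1) (6,0) (6,1)] -> total=20
Click 2 (5,2) count=3: revealed 1 new [(5,2)] -> total=21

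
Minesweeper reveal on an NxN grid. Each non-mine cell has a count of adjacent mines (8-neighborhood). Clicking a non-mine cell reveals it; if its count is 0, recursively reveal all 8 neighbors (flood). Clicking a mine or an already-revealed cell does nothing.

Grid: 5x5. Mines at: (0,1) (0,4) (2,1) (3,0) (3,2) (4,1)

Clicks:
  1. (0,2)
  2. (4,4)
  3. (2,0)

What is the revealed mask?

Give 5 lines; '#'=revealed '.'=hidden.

Click 1 (0,2) count=1: revealed 1 new [(0,2)] -> total=1
Click 2 (4,4) count=0: revealed 8 new [(1,3) (1,4) (2,3) (2,4) (3,3) (3,4) (4,3) (4,4)] -> total=9
Click 3 (2,0) count=2: revealed 1 new [(2,0)] -> total=10

Answer: ..#..
...##
#..##
...##
...##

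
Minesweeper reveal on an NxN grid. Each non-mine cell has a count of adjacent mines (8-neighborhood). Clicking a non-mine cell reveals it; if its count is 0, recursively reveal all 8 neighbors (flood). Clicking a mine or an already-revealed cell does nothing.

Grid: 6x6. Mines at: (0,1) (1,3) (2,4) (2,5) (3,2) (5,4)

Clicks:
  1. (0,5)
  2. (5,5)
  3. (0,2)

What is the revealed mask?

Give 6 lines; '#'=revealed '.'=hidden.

Answer: ..#.##
....##
......
......
......
.....#

Derivation:
Click 1 (0,5) count=0: revealed 4 new [(0,4) (0,5) (1,4) (1,5)] -> total=4
Click 2 (5,5) count=1: revealed 1 new [(5,5)] -> total=5
Click 3 (0,2) count=2: revealed 1 new [(0,2)] -> total=6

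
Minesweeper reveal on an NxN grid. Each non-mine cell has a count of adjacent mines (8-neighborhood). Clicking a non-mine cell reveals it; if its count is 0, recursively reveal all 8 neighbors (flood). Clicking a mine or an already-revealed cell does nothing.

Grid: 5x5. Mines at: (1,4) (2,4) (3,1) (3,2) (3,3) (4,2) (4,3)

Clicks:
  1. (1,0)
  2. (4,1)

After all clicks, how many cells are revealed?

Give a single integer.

Click 1 (1,0) count=0: revealed 12 new [(0,0) (0,1) (0,2) (0,3) (1,0) (1,1) (1,2) (1,3) (2,0) (2,1) (2,2) (2,3)] -> total=12
Click 2 (4,1) count=3: revealed 1 new [(4,1)] -> total=13

Answer: 13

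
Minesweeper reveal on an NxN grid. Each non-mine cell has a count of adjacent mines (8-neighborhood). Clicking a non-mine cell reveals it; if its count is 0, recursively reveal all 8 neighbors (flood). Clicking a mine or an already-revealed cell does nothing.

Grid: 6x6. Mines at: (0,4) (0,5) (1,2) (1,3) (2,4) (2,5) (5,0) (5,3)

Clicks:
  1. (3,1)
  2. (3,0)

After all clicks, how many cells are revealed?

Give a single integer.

Click 1 (3,1) count=0: revealed 16 new [(0,0) (0,1) (1,0) (1,1) (2,0) (2,1) (2,2) (2,3) (3,0) (3,1) (3,2) (3,3) (4,0) (4,1) (4,2) (4,3)] -> total=16
Click 2 (3,0) count=0: revealed 0 new [(none)] -> total=16

Answer: 16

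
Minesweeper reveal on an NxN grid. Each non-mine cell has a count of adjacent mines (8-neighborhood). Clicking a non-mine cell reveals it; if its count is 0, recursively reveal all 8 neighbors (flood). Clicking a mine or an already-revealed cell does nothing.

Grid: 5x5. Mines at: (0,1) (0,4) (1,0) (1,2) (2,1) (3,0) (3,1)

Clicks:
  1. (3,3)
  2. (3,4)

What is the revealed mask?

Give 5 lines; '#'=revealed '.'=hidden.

Answer: .....
...##
..###
..###
..###

Derivation:
Click 1 (3,3) count=0: revealed 11 new [(1,3) (1,4) (2,2) (2,3) (2,4) (3,2) (3,3) (3,4) (4,2) (4,3) (4,4)] -> total=11
Click 2 (3,4) count=0: revealed 0 new [(none)] -> total=11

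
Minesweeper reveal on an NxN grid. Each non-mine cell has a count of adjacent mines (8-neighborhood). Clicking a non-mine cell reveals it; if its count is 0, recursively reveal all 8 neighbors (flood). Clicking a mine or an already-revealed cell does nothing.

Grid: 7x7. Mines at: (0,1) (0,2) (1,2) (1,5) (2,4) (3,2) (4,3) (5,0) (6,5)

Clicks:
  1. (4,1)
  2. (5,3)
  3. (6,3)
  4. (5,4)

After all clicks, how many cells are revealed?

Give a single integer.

Click 1 (4,1) count=2: revealed 1 new [(4,1)] -> total=1
Click 2 (5,3) count=1: revealed 1 new [(5,3)] -> total=2
Click 3 (6,3) count=0: revealed 7 new [(5,1) (5,2) (5,4) (6,1) (6,2) (6,3) (6,4)] -> total=9
Click 4 (5,4) count=2: revealed 0 new [(none)] -> total=9

Answer: 9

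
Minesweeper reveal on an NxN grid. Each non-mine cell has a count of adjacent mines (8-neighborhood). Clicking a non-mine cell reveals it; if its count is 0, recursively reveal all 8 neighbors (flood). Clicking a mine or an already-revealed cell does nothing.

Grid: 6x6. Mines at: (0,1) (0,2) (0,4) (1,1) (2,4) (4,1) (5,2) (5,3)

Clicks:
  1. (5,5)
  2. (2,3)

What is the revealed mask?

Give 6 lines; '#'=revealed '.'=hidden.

Answer: ......
......
...#..
....##
....##
....##

Derivation:
Click 1 (5,5) count=0: revealed 6 new [(3,4) (3,5) (4,4) (4,5) (5,4) (5,5)] -> total=6
Click 2 (2,3) count=1: revealed 1 new [(2,3)] -> total=7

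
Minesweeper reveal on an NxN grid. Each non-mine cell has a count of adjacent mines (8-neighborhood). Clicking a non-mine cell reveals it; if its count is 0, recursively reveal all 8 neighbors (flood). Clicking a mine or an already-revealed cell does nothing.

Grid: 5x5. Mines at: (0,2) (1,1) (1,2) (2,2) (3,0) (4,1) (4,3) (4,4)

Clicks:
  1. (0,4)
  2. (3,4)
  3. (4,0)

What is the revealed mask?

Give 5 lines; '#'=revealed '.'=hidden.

Answer: ...##
...##
...##
...##
#....

Derivation:
Click 1 (0,4) count=0: revealed 8 new [(0,3) (0,4) (1,3) (1,4) (2,3) (2,4) (3,3) (3,4)] -> total=8
Click 2 (3,4) count=2: revealed 0 new [(none)] -> total=8
Click 3 (4,0) count=2: revealed 1 new [(4,0)] -> total=9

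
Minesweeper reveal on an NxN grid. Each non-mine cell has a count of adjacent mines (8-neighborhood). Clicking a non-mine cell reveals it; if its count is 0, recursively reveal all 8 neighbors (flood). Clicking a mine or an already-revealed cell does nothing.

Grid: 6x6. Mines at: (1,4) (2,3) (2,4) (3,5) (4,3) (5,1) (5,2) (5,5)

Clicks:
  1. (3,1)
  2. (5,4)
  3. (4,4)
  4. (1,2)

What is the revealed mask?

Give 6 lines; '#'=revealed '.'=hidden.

Answer: ####..
####..
###...
###...
###.#.
....#.

Derivation:
Click 1 (3,1) count=0: revealed 17 new [(0,0) (0,1) (0,2) (0,3) (1,0) (1,1) (1,2) (1,3) (2,0) (2,1) (2,2) (3,0) (3,1) (3,2) (4,0) (4,1) (4,2)] -> total=17
Click 2 (5,4) count=2: revealed 1 new [(5,4)] -> total=18
Click 3 (4,4) count=3: revealed 1 new [(4,4)] -> total=19
Click 4 (1,2) count=1: revealed 0 new [(none)] -> total=19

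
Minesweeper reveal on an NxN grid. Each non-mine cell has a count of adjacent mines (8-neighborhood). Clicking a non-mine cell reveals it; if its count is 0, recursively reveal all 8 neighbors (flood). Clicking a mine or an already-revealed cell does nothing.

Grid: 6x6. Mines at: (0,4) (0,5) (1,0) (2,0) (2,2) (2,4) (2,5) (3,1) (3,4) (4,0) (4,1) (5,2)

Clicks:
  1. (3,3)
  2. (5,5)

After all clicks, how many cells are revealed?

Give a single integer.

Click 1 (3,3) count=3: revealed 1 new [(3,3)] -> total=1
Click 2 (5,5) count=0: revealed 6 new [(4,3) (4,4) (4,5) (5,3) (5,4) (5,5)] -> total=7

Answer: 7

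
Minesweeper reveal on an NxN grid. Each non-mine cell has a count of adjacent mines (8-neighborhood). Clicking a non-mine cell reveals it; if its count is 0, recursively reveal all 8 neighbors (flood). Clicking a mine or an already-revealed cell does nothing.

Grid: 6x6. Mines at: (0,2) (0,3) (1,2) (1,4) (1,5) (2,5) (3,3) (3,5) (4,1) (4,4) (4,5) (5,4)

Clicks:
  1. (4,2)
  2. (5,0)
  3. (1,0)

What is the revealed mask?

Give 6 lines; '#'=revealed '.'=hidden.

Answer: ##....
##....
##....
##....
..#...
#.....

Derivation:
Click 1 (4,2) count=2: revealed 1 new [(4,2)] -> total=1
Click 2 (5,0) count=1: revealed 1 new [(5,0)] -> total=2
Click 3 (1,0) count=0: revealed 8 new [(0,0) (0,1) (1,0) (1,1) (2,0) (2,1) (3,0) (3,1)] -> total=10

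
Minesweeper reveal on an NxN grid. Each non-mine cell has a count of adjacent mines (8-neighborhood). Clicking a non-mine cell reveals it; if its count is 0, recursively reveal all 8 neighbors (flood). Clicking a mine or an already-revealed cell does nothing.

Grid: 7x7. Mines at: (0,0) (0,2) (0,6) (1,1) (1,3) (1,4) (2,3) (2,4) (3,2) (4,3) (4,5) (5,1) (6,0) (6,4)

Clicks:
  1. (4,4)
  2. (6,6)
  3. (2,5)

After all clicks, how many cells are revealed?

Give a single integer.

Answer: 6

Derivation:
Click 1 (4,4) count=2: revealed 1 new [(4,4)] -> total=1
Click 2 (6,6) count=0: revealed 4 new [(5,5) (5,6) (6,5) (6,6)] -> total=5
Click 3 (2,5) count=2: revealed 1 new [(2,5)] -> total=6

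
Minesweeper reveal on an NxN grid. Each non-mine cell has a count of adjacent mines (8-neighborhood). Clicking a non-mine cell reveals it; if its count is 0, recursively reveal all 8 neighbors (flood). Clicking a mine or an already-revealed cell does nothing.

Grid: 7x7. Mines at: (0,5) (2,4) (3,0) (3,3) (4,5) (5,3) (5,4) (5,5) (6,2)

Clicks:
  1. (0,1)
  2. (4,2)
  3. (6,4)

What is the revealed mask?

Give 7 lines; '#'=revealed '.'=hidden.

Answer: #####..
#####..
####...
.......
..#....
.......
....#..

Derivation:
Click 1 (0,1) count=0: revealed 14 new [(0,0) (0,1) (0,2) (0,3) (0,4) (1,0) (1,1) (1,2) (1,3) (1,4) (2,0) (2,1) (2,2) (2,3)] -> total=14
Click 2 (4,2) count=2: revealed 1 new [(4,2)] -> total=15
Click 3 (6,4) count=3: revealed 1 new [(6,4)] -> total=16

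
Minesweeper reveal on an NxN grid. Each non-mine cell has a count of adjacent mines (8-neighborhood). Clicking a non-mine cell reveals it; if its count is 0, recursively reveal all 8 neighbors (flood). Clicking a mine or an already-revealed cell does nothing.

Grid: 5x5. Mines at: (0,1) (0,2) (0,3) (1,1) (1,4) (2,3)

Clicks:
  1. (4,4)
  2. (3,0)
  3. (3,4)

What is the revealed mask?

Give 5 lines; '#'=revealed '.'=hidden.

Click 1 (4,4) count=0: revealed 13 new [(2,0) (2,1) (2,2) (3,0) (3,1) (3,2) (3,3) (3,4) (4,0) (4,1) (4,2) (4,3) (4,4)] -> total=13
Click 2 (3,0) count=0: revealed 0 new [(none)] -> total=13
Click 3 (3,4) count=1: revealed 0 new [(none)] -> total=13

Answer: .....
.....
###..
#####
#####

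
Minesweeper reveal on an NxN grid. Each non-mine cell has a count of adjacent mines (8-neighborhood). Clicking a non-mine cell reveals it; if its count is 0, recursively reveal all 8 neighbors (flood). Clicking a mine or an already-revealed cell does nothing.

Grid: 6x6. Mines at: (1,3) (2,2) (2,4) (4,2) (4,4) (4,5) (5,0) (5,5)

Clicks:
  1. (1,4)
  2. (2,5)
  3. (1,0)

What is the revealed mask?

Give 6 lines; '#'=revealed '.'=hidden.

Answer: ###...
###.#.
##...#
##....
##....
......

Derivation:
Click 1 (1,4) count=2: revealed 1 new [(1,4)] -> total=1
Click 2 (2,5) count=1: revealed 1 new [(2,5)] -> total=2
Click 3 (1,0) count=0: revealed 12 new [(0,0) (0,1) (0,2) (1,0) (1,1) (1,2) (2,0) (2,1) (3,0) (3,1) (4,0) (4,1)] -> total=14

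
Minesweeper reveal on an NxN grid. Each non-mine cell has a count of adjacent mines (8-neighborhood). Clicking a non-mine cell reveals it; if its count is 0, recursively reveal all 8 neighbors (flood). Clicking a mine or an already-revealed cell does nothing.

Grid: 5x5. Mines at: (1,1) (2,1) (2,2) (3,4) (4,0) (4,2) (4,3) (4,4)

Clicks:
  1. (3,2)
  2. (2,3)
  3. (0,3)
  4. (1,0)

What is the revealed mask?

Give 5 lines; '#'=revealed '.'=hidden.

Answer: ..###
#.###
...##
..#..
.....

Derivation:
Click 1 (3,2) count=4: revealed 1 new [(3,2)] -> total=1
Click 2 (2,3) count=2: revealed 1 new [(2,3)] -> total=2
Click 3 (0,3) count=0: revealed 7 new [(0,2) (0,3) (0,4) (1,2) (1,3) (1,4) (2,4)] -> total=9
Click 4 (1,0) count=2: revealed 1 new [(1,0)] -> total=10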